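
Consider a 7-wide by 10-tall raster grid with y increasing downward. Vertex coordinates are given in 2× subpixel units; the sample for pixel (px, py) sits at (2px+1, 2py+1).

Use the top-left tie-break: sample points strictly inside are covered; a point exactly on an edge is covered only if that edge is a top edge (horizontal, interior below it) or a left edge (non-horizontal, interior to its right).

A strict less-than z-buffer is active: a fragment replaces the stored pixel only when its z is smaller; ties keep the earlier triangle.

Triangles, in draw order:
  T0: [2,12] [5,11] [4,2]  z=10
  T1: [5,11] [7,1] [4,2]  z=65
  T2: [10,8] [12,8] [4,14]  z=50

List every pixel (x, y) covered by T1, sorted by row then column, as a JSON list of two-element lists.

T0:
  2·area = 28  (B↔C swapped to make it positive)
  edge (2, 12)→(4, 2): d=(2,-10) top-left  bias=+0
  edge (4, 2)→(5, 11): d=(1,9) right/bottom  bias=-1
  edge (5, 11)→(2, 12): d=(-3,1) right/bottom  bias=-1
    (1,3)@(3, 7): e=[0,14,14] → X  [on edge]
    (2,3)@(5, 7): e=[20,-4,12] → .
    (1,4)@(3, 9): e=[4,16,8] → X
    (2,4)@(5, 9): e=[24,-2,6] → .
    (5,4)@(11, 9): e=[84,-56,0] → .  [on edge]
    (1,5)@(3, 11): e=[8,18,2] → X
    (2,5)@(5, 11): e=[28,0,0] → .  [on edge]
    (1,6)@(3, 13): e=[12,20,-4] → .
    (0,8)@(1, 17): e=[0,42,-14] → .  [on edge]
  covered (3 px):
    . . . . . . .
    . . . . . . .
    . . . . . . .
    . X . . . . .
    . X . . . . .
    . X . . . . .
    . . . . . . .
    . . . . . . .
    . . . . . . .
    . . . . . . .
T1:
  2·area = 28  (B↔C swapped to make it positive)
  edge (5, 11)→(4, 2): d=(-1,-9) top-left  bias=+0
  edge (4, 2)→(7, 1): d=(3,-1) top-left  bias=+0
  edge (7, 1)→(5, 11): d=(-2,10) right/bottom  bias=-1
    (3,0)@(7, 1): e=[28,0,0] → .  [on edge]
    (0,1)@(1, 3): e=[-28,0,56] → .  [on edge]
    (2,1)@(5, 3): e=[8,4,16] → X
    (3,1)@(7, 3): e=[26,6,-4] → .
    (2,2)@(5, 5): e=[6,10,12] → X
    (3,2)@(7, 5): e=[24,12,-8] → .
    (2,3)@(5, 7): e=[4,16,8] → X
    (3,3)@(7, 7): e=[22,18,-12] → .
    (2,4)@(5, 9): e=[2,22,4] → X
    (3,4)@(7, 9): e=[20,24,-16] → .
    (2,5)@(5, 11): e=[0,28,0] → .  [on edge]
  covered (4 px):
    . . . . . . .
    . . X . . . .
    . . X . . . .
    . . X . . . .
    . . X . . . .
    . . . . . . .
    . . . . . . .
    . . . . . . .
    . . . . . . .
    . . . . . . .
T2:
  2·area = 12
  edge (10, 8)→(12, 8): d=(2,0) top-left  bias=+0
  edge (12, 8)→(4, 14): d=(-8,6) right/bottom  bias=-1
  edge (4, 14)→(10, 8): d=(6,-6) top-left  bias=+0
    (6,2)@(13, 5): e=[-6,18,0] → .  [on edge]
    (5,3)@(11, 7): e=[-2,14,0] → .  [on edge]
    (4,4)@(9, 9): e=[2,10,0] → X  [on edge]
    (5,4)@(11, 9): e=[2,-2,12] → .
    (3,5)@(7, 11): e=[6,6,0] → X  [on edge]
    (4,5)@(9, 11): e=[6,-6,12] → .
    (2,6)@(5, 13): e=[10,2,0] → X  [on edge]
    (3,6)@(7, 13): e=[10,-10,12] → .
    (1,7)@(3, 15): e=[14,-2,0] → .  [on edge]
    (2,7)@(5, 15): e=[14,-14,12] → .
    (0,8)@(1, 17): e=[18,-6,0] → .  [on edge]
  covered (3 px):
    . . . . . . .
    . . . . . . .
    . . . . . . .
    . . . . . . .
    . . . . X . .
    . . . X . . .
    . . X . . . .
    . . . . . . .
    . . . . . . .
    . . . . . . .

Answer: [[2,1],[2,2],[2,3],[2,4]]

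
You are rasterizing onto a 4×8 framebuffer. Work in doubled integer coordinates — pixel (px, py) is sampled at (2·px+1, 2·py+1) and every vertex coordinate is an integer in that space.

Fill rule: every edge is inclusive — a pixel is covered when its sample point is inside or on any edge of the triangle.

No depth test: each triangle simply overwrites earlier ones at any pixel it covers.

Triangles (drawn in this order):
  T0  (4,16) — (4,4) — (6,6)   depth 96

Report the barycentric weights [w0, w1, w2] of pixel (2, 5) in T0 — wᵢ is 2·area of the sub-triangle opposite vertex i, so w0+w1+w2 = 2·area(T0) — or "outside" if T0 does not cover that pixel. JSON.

T0:
  2·area = 24
  edge (4, 16)→(4, 4): d=(0,-12) inclusive
  edge (4, 4)→(6, 6): d=(2,2) inclusive
  edge (6, 6)→(4, 16): d=(-2,10) inclusive
    (0,0)@(1, 1): e=[-36,0,60] → .  [on edge]
    (3,0)@(7, 1): e=[36,-12,0] → .  [on edge]
    (1,1)@(3, 3): e=[-12,0,36] → .  [on edge]
    (2,2)@(5, 5): e=[12,0,12] → X  [on edge]
    (3,2)@(7, 5): e=[36,-4,-8] → .
    (2,3)@(5, 7): e=[12,4,8] → X
    (3,3)@(7, 7): e=[36,0,-12] → .  [on edge]
    (2,4)@(5, 9): e=[12,8,4] → X
    (3,4)@(7, 9): e=[36,4,-16] → .
    (2,5)@(5, 11): e=[12,12,0] → X  [on edge]
    (3,5)@(7, 11): e=[36,8,-20] → .
    (2,6)@(5, 13): e=[12,16,-4] → .
  covered (4 px):
    . . . .
    . . . .
    . . X .
    . . X .
    . . X .
    . . X .
    . . . .
    . . . .

Final: [12,0,12]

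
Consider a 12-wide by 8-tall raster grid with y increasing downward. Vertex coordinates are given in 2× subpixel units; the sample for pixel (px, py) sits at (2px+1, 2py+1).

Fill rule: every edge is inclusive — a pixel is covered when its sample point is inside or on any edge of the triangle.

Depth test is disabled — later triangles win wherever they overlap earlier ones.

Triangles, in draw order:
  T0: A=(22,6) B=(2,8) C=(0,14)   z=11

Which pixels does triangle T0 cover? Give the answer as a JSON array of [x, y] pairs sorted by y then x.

T0:
  2·area = 116  (B↔C swapped to make it positive)
  edge (22, 6)→(0, 14): d=(-22,8) inclusive
  edge (0, 14)→(2, 8): d=(2,-6) inclusive
  edge (2, 8)→(22, 6): d=(20,-2) inclusive
    (1,2)@(3, 5): e=[174,0,-58] → ·  [on edge]
    (6,3)@(13, 7): e=[50,64,2] → █
    (7,3)@(15, 7): e=[34,76,6] → █
    (8,3)@(17, 7): e=[18,88,10] → █
    (9,3)@(19, 7): e=[2,100,14] → █
    (10,3)@(21, 7): e=[-14,112,18] → ·
    (1,4)@(3, 9): e=[86,8,22] → █
    (2,4)@(5, 9): e=[70,20,26] → █
    (3,4)@(7, 9): e=[54,32,30] → █
    (4,4)@(9, 9): e=[38,44,34] → █
    (5,4)@(11, 9): e=[22,56,38] → █
    (7,4)@(15, 9): e=[-10,80,46] → ·
    (0,5)@(1, 11): e=[58,0,58] → █  [on edge]
  covered (15 px):
    · · · · · · · · · · · ·
    · · · · · · · · · · · ·
    · · · · · · · · · · · ·
    · · · · · · █ █ █ █ · ·
    · █ █ █ █ █ █ · · · · ·
    █ █ █ █ · · · · · · · ·
    █ · · · · · · · · · · ·
    · · · · · · · · · · · ·

Result: [[6,3],[7,3],[8,3],[9,3],[1,4],[2,4],[3,4],[4,4],[5,4],[6,4],[0,5],[1,5],[2,5],[3,5],[0,6]]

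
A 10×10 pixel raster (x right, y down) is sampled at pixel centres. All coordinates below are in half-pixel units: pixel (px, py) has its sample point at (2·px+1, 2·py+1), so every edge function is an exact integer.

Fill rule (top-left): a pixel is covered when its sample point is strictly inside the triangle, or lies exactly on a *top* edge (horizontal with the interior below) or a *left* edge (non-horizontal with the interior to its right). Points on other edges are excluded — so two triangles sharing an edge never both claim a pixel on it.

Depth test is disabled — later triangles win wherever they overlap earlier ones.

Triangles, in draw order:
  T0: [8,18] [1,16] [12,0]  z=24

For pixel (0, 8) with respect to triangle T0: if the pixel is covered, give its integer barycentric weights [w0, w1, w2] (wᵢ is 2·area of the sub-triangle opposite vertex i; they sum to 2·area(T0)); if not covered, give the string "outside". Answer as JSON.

T0:
  2·area = 134
  edge (8, 18)→(1, 16): d=(-7,-2) top-left  bias=+0
  edge (1, 16)→(12, 0): d=(11,-16) top-left  bias=+0
  edge (12, 0)→(8, 18): d=(-4,18) right/bottom  bias=-1
    (5,1)@(11, 3): e=[111,17,6] → #
    (6,1)@(13, 3): e=[115,49,-30] → ·
    (4,2)@(9, 5): e=[93,7,34] → #
    (5,2)@(11, 5): e=[97,39,-2] → ·
    (4,3)@(9, 7): e=[79,29,26] → #
    (5,3)@(11, 7): e=[83,61,-10] → ·
    (3,4)@(7, 9): e=[61,19,54] → #
    (5,4)@(11, 9): e=[69,83,-18] → ·
    (2,5)@(5, 11): e=[43,9,82] → #
    (5,5)@(11, 11): e=[55,105,-26] → ·
    (2,6)@(5, 13): e=[29,31,74] → #
    (5,6)@(11, 13): e=[41,127,-34] → ·
  covered (16 px):
    · · · · · · · · · ·
    · · · · · # · · · ·
    · · · · # · · · · ·
    · · · · # · · · · ·
    · · · # # · · · · ·
    · · # # # · · · · ·
    · · # # # · · · · ·
    · # # # · · · · · ·
    · · # # · · · · · ·
    · · · · · · · · · ·

Result: "outside"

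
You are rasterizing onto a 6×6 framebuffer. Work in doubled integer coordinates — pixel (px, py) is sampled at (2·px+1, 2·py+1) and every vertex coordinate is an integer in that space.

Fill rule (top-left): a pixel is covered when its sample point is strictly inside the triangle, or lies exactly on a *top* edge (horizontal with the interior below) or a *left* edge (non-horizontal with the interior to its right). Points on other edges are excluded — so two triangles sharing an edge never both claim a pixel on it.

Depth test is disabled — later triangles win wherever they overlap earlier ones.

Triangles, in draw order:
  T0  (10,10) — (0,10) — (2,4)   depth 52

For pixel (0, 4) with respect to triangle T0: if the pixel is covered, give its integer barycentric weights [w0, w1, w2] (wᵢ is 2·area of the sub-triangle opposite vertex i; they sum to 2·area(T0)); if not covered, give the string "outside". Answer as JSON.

T0:
  2·area = 60
  edge (10, 10)→(0, 10): d=(-10,0) right/bottom  bias=-1
  edge (0, 10)→(2, 4): d=(2,-6) top-left  bias=+0
  edge (2, 4)→(10, 10): d=(8,6) right/bottom  bias=-1
    (1,0)@(3, 1): e=[90,0,-30] → ·  [on edge]
    (1,2)@(3, 5): e=[50,8,2] → #
    (2,2)@(5, 5): e=[50,20,-10] → ·
    (0,3)@(1, 7): e=[30,0,30] → #  [on edge]
    (2,3)@(5, 7): e=[30,24,6] → #
    (3,3)@(7, 7): e=[30,36,-6] → ·
    (0,4)@(1, 9): e=[10,4,46] → #
    (3,4)@(7, 9): e=[10,40,10] → #
    (4,4)@(9, 9): e=[10,52,-2] → ·
    (0,5)@(1, 11): e=[-10,8,62] → ·
    (1,5)@(3, 11): e=[-10,20,50] → ·
    (2,5)@(5, 11): e=[-10,32,38] → ·
  covered (8 px):
    · · · · · ·
    · · · · · ·
    · # · · · ·
    # # # · · ·
    # # # # · ·
    · · · · · ·

Result: [4,46,10]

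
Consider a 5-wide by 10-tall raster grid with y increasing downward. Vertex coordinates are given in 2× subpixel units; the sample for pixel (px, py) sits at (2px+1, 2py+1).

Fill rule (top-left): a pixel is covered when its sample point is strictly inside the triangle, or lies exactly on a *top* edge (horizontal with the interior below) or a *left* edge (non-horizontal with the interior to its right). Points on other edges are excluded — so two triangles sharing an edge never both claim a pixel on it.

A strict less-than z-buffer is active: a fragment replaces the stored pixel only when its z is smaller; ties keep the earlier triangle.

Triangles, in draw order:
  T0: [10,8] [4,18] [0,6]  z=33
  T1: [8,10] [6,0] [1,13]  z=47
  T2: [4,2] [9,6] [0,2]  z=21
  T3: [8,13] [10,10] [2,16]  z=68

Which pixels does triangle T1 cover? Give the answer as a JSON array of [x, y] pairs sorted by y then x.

T0:
  2·area = 112
  edge (10, 8)→(4, 18): d=(-6,10) right/bottom  bias=-1
  edge (4, 18)→(0, 6): d=(-4,-12) top-left  bias=+0
  edge (0, 6)→(10, 8): d=(10,2) right/bottom  bias=-1
    (0,3)@(1, 7): e=[96,8,8] → █
    (1,3)@(3, 7): e=[76,32,4] → █
    (2,3)@(5, 7): e=[56,56,0] → ·  [on edge]
    (0,4)@(1, 9): e=[84,0,28] → █  [on edge]
    (2,4)@(5, 9): e=[44,48,20] → █
    (3,4)@(7, 9): e=[24,72,16] → █
    (4,4)@(9, 9): e=[4,96,12] → █
    (0,5)@(1, 11): e=[72,-8,48] → ·
    (1,5)@(3, 11): e=[52,16,44] → █
    (4,5)@(9, 11): e=[-8,88,32] → ·
    (1,6)@(3, 13): e=[40,8,64] → █
    (3,6)@(7, 13): e=[0,56,56] → ·  [on edge]
    (1,7)@(3, 15): e=[28,0,84] → █  [on edge]
  covered (14 px):
    · · · · ·
    · · · · ·
    · · · · ·
    █ █ · · ·
    █ █ █ █ █
    · █ █ █ ·
    · █ █ · ·
    · █ █ · ·
    · · · · ·
    · · · · ·
T1:
  2·area = 76  (B↔C swapped to make it positive)
  edge (8, 10)→(1, 13): d=(-7,3) right/bottom  bias=-1
  edge (1, 13)→(6, 0): d=(5,-13) top-left  bias=+0
  edge (6, 0)→(8, 10): d=(2,10) right/bottom  bias=-1
    (2,1)@(5, 3): e=[58,2,16] → █
    (3,1)@(7, 3): e=[52,28,-4] → ·
    (2,2)@(5, 5): e=[44,12,20] → █
    (3,2)@(7, 5): e=[38,38,0] → ·  [on edge]
    (2,3)@(5, 7): e=[30,22,24] → █
    (3,3)@(7, 7): e=[24,48,4] → █
    (4,3)@(9, 7): e=[18,74,-16] → ·
    (1,4)@(3, 9): e=[22,6,48] → █
    (4,4)@(9, 9): e=[4,84,-12] → ·
    (1,5)@(3, 11): e=[8,16,52] → █
    (3,5)@(7, 11): e=[-4,68,12] → ·
    (0,6)@(1, 13): e=[0,0,76] → ·  [on edge]
    (4,7)@(9, 15): e=[-38,114,0] → ·  [on edge]
  covered (9 px):
    · · · · ·
    · · █ · ·
    · · █ · ·
    · · █ █ ·
    · █ █ █ ·
    · █ █ · ·
    · · · · ·
    · · · · ·
    · · · · ·
    · · · · ·
T2:
  2·area = 16
  edge (4, 2)→(9, 6): d=(5,4) right/bottom  bias=-1
  edge (9, 6)→(0, 2): d=(-9,-4) top-left  bias=+0
  edge (0, 2)→(4, 2): d=(4,0) top-left  bias=+0
    (1,1)@(3, 3): e=[9,3,4] → █
    (2,1)@(5, 3): e=[1,11,4] → █
    (3,1)@(7, 3): e=[-7,19,4] → ·
    (1,2)@(3, 5): e=[19,-15,12] → ·
    (2,2)@(5, 5): e=[11,-7,12] → ·
    (3,2)@(7, 5): e=[3,1,12] → █
    (4,2)@(9, 5): e=[-5,9,12] → ·
    (3,3)@(7, 7): e=[13,-17,20] → ·
  covered (3 px):
    · · · · ·
    · █ █ · ·
    · · · █ ·
    · · · · ·
    · · · · ·
    · · · · ·
    · · · · ·
    · · · · ·
    · · · · ·
    · · · · ·
T3:
  2·area = 12  (B↔C swapped to make it positive)
  edge (8, 13)→(2, 16): d=(-6,3) right/bottom  bias=-1
  edge (2, 16)→(10, 10): d=(8,-6) top-left  bias=+0
  edge (10, 10)→(8, 13): d=(-2,3) right/bottom  bias=-1
    (4,5)@(9, 11): e=[9,2,1] → █
    (3,6)@(7, 13): e=[3,6,3] → █
    (4,6)@(9, 13): e=[-3,18,-3] → ·
    (3,7)@(7, 15): e=[-9,22,-1] → ·
  covered (2 px):
    · · · · ·
    · · · · ·
    · · · · ·
    · · · · ·
    · · · · ·
    · · · · █
    · · · █ ·
    · · · · ·
    · · · · ·
    · · · · ·

Answer: [[2,1],[2,2],[2,3],[3,3],[1,4],[2,4],[3,4],[1,5],[2,5]]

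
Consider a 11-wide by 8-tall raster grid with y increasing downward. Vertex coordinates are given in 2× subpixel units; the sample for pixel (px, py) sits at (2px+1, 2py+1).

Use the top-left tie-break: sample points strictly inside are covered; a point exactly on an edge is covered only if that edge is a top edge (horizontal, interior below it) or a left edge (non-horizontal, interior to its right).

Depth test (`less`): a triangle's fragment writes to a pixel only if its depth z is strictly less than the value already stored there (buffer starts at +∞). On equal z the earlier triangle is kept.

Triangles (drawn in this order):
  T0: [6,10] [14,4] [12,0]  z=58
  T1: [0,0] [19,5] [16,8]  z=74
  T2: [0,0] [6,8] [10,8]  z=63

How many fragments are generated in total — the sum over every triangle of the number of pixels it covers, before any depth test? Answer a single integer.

T0:
  2·area = 44  (B↔C swapped to make it positive)
  edge (6, 10)→(12, 0): d=(6,-10) top-left  bias=+0
  edge (12, 0)→(14, 4): d=(2,4) right/bottom  bias=-1
  edge (14, 4)→(6, 10): d=(-8,6) right/bottom  bias=-1
    (5,1)@(11, 3): e=[8,10,26] → X
    (6,1)@(13, 3): e=[28,2,14] → X
    (7,1)@(15, 3): e=[48,-6,2] → .
    (4,2)@(9, 5): e=[0,22,22] → X  [on edge]
    (6,2)@(13, 5): e=[40,6,-2] → .
    (4,3)@(9, 7): e=[12,26,6] → X
    (5,3)@(11, 7): e=[32,18,-6] → .
    (3,4)@(7, 9): e=[4,38,2] → X
    (4,4)@(9, 9): e=[24,30,-10] → .
    (3,5)@(7, 11): e=[16,42,-14] → .
    (1,7)@(3, 15): e=[0,66,-22] → .  [on edge]
  covered (6 px):
    . . . . . . . . . . .
    . . . . . X X . . . .
    . . . . X X . . . . .
    . . . . X . . . . . .
    . . . X . . . . . . .
    . . . . . . . . . . .
    . . . . . . . . . . .
    . . . . . . . . . . .
T1:
  2·area = 72
  edge (0, 0)→(19, 5): d=(19,5) right/bottom  bias=-1
  edge (19, 5)→(16, 8): d=(-3,3) right/bottom  bias=-1
  edge (16, 8)→(0, 0): d=(-16,-8) top-left  bias=+0
    (1,0)@(3, 1): e=[4,60,8] → X
    (2,0)@(5, 1): e=[-6,54,24] → .
    (1,1)@(3, 3): e=[42,54,-24] → .
    (3,1)@(7, 3): e=[22,42,8] → X
    (4,1)@(9, 3): e=[12,36,24] → X
    (5,1)@(11, 3): e=[2,30,40] → X
    (6,1)@(13, 3): e=[-8,24,56] → .
    (10,1)@(21, 3): e=[-48,0,120] → .  [on edge]
    (3,2)@(7, 5): e=[60,36,-24] → .
    (4,2)@(9, 5): e=[50,30,-8] → .
    (5,2)@(11, 5): e=[40,24,8] → X
    (6,2)@(13, 5): e=[30,18,24] → X
    (9,2)@(19, 5): e=[0,0,72] → .  [on edge]
    (8,3)@(17, 7): e=[48,0,24] → .  [on edge]
    (7,4)@(15, 9): e=[96,0,-24] → .  [on edge]
    (6,5)@(13, 11): e=[144,0,-72] → .  [on edge]
    (5,6)@(11, 13): e=[192,0,-120] → .  [on edge]
    (4,7)@(9, 15): e=[240,0,-168] → .  [on edge]
  covered (9 px):
    . X . . . . . . . . .
    . . . X X X . . . . .
    . . . . . X X X X . .
    . . . . . . . X . . .
    . . . . . . . . . . .
    . . . . . . . . . . .
    . . . . . . . . . . .
    . . . . . . . . . . .
T2:
  2·area = 32  (B↔C swapped to make it positive)
  edge (0, 0)→(10, 8): d=(10,8) right/bottom  bias=-1
  edge (10, 8)→(6, 8): d=(-4,0) right/bottom  bias=-1
  edge (6, 8)→(0, 0): d=(-6,-8) top-left  bias=+0
    (0,0)@(1, 1): e=[2,28,2] → X
    (1,0)@(3, 1): e=[-14,28,18] → .
    (0,1)@(1, 3): e=[22,20,-10] → .
    (1,1)@(3, 3): e=[6,20,6] → X
    (2,1)@(5, 3): e=[-10,20,22] → .
    (1,2)@(3, 5): e=[26,12,-6] → .
    (2,2)@(5, 5): e=[10,12,10] → X
    (3,2)@(7, 5): e=[-6,12,26] → .
    (2,3)@(5, 7): e=[30,4,-2] → .
    (3,3)@(7, 7): e=[14,4,14] → X
    (4,3)@(9, 7): e=[-2,4,30] → .
    (3,4)@(7, 9): e=[34,-4,2] → .
  covered (4 px):
    X . . . . . . . . . .
    . X . . . . . . . . .
    . . X . . . . . . . .
    . . . X . . . . . . .
    . . . . . . . . . . .
    . . . . . . . . . . .
    . . . . . . . . . . .
    . . . . . . . . . . .

Result: 19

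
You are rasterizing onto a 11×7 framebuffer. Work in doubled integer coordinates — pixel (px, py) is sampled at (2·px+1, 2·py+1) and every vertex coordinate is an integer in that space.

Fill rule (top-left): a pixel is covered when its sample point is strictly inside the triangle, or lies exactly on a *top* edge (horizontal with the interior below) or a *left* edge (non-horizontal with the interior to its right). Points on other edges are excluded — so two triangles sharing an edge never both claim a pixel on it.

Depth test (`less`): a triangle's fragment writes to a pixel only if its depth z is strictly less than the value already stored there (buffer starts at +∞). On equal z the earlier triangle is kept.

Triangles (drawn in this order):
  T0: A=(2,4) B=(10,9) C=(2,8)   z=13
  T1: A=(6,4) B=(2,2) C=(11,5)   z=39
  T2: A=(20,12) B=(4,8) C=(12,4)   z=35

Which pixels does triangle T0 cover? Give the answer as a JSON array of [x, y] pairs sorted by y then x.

T0:
  2·area = 32
  edge (2, 4)→(10, 9): d=(8,5) right/bottom  bias=-1
  edge (10, 9)→(2, 8): d=(-8,-1) top-left  bias=+0
  edge (2, 8)→(2, 4): d=(0,-4) top-left  bias=+0
    (1,2)@(3, 5): e=[3,25,4] → #
    (2,2)@(5, 5): e=[-7,27,12] → ·
    (1,3)@(3, 7): e=[19,9,4] → #
    (2,3)@(5, 7): e=[9,11,12] → #
    (3,3)@(7, 7): e=[-1,13,20] → ·
    (1,4)@(3, 9): e=[35,-7,4] → ·
    (2,4)@(5, 9): e=[25,-5,12] → ·
  covered (3 px):
    · · · · · · · · · · ·
    · · · · · · · · · · ·
    · # · · · · · · · · ·
    · # # · · · · · · · ·
    · · · · · · · · · · ·
    · · · · · · · · · · ·
    · · · · · · · · · · ·
T1:
  2·area = 6
  edge (6, 4)→(2, 2): d=(-4,-2) top-left  bias=+0
  edge (2, 2)→(11, 5): d=(9,3) right/bottom  bias=-1
  edge (11, 5)→(6, 4): d=(-5,-1) top-left  bias=+0
    (0,1)@(1, 3): e=[-6,12,0] → ·  [on edge]
    (2,1)@(5, 3): e=[2,0,4] → ·  [on edge]
    (5,2)@(11, 5): e=[6,0,0] → ·  [on edge]
    (8,3)@(17, 7): e=[10,0,-4] → ·  [on edge]
    (10,3)@(21, 7): e=[18,-12,0] → ·  [on edge]
  covered (0 px):
    · · · · · · · · · · ·
    · · · · · · · · · · ·
    · · · · · · · · · · ·
    · · · · · · · · · · ·
    · · · · · · · · · · ·
    · · · · · · · · · · ·
    · · · · · · · · · · ·
T2:
  2·area = 96
  edge (20, 12)→(4, 8): d=(-16,-4) top-left  bias=+0
  edge (4, 8)→(12, 4): d=(8,-4) top-left  bias=+0
  edge (12, 4)→(20, 12): d=(8,8) right/bottom  bias=-1
    (4,0)@(9, 1): e=[132,-36,0] → ·  [on edge]
    (5,1)@(11, 3): e=[108,-12,0] → ·  [on edge]
    (5,2)@(11, 5): e=[76,4,16] → #
    (6,2)@(13, 5): e=[84,12,0] → ·  [on edge]
    (3,3)@(7, 7): e=[28,4,64] → #
    (4,3)@(9, 7): e=[36,12,48] → #
    (6,3)@(13, 7): e=[52,28,16] → #
    (7,3)@(15, 7): e=[60,36,0] → ·  [on edge]
    (3,4)@(7, 9): e=[-4,20,80] → ·
    (4,4)@(9, 9): e=[4,28,64] → #
    (7,4)@(15, 9): e=[28,52,16] → #
    (8,4)@(17, 9): e=[36,60,0] → ·  [on edge]
    (9,5)@(19, 11): e=[12,84,0] → ·  [on edge]
    (10,6)@(21, 13): e=[-12,108,0] → ·  [on edge]
  covered (10 px):
    · · · · · · · · · · ·
    · · · · · · · · · · ·
    · · · · · # · · · · ·
    · · · # # # # · · · ·
    · · · · # # # # · · ·
    · · · · · · · · # · ·
    · · · · · · · · · · ·

Result: [[1,2],[1,3],[2,3]]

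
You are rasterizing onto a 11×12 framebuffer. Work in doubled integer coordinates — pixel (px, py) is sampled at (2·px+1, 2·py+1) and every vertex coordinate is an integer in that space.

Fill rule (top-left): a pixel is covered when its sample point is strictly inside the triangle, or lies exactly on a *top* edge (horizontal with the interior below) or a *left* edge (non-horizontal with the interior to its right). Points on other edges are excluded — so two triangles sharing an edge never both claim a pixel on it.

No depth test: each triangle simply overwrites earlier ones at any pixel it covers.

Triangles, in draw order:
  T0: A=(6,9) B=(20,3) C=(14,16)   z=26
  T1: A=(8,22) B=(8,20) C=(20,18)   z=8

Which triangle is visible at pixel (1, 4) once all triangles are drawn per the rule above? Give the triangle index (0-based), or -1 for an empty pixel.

T0:
  2·area = 146
  edge (6, 9)→(20, 3): d=(14,-6) top-left  bias=+0
  edge (20, 3)→(14, 16): d=(-6,13) right/bottom  bias=-1
  edge (14, 16)→(6, 9): d=(-8,-7) top-left  bias=+0
    (8,2)@(17, 5): e=[10,27,109] → #
    (9,2)@(19, 5): e=[22,1,123] → #
    (10,2)@(21, 5): e=[34,-25,137] → ·
    (5,3)@(11, 7): e=[2,93,51] → #
    (6,3)@(13, 7): e=[14,67,65] → #
    (7,3)@(15, 7): e=[26,41,79] → #
    (9,3)@(19, 7): e=[50,-11,107] → ·
    (3,4)@(7, 9): e=[6,133,7] → #
    (4,4)@(9, 9): e=[18,107,21] → #
    (9,4)@(19, 9): e=[78,-23,91] → ·
    (3,5)@(7, 11): e=[34,121,-9] → ·
    (4,5)@(9, 11): e=[46,95,5] → #
  covered (20 px):
    · · · · · · · · · · ·
    · · · · · · · · · · ·
    · · · · · · · · # # ·
    · · · · · # # # # · ·
    · · · # # # # # # · ·
    · · · · # # # # · · ·
    · · · · · # # # · · ·
    · · · · · · # · · · ·
    · · · · · · · · · · ·
    · · · · · · · · · · ·
    · · · · · · · · · · ·
    · · · · · · · · · · ·
T1:
  2·area = 24
  edge (8, 22)→(8, 20): d=(0,-2) top-left  bias=+0
  edge (8, 20)→(20, 18): d=(12,-2) top-left  bias=+0
  edge (20, 18)→(8, 22): d=(-12,4) right/bottom  bias=-1
    (7,9)@(15, 19): e=[14,2,8] → #
    (8,9)@(17, 19): e=[18,6,0] → ·  [on edge]
    (4,10)@(9, 21): e=[2,14,8] → #
    (5,10)@(11, 21): e=[6,18,0] → ·  [on edge]
    (7,10)@(15, 21): e=[14,26,-16] → ·
    (2,11)@(5, 23): e=[-6,30,0] → ·  [on edge]
    (4,11)@(9, 23): e=[2,38,-16] → ·
  covered (2 px):
    · · · · · · · · · · ·
    · · · · · · · · · · ·
    · · · · · · · · · · ·
    · · · · · · · · · · ·
    · · · · · · · · · · ·
    · · · · · · · · · · ·
    · · · · · · · · · · ·
    · · · · · · · · · · ·
    · · · · · · · · · · ·
    · · · · · · · # · · ·
    · · · · # · · · · · ·
    · · · · · · · · · · ·

Z-buffer (winner per pixel, '.' = empty):
  . . . . . . . . . . .
  . . . . . . . . . . .
  . . . . . . . . 0 0 .
  . . . . . 0 0 0 0 . .
  . . . 0 0 0 0 0 0 . .
  . . . . 0 0 0 0 . . .
  . . . . . 0 0 0 . . .
  . . . . . . 0 . . . .
  . . . . . . . . . . .
  . . . . . . . 1 . . .
  . . . . 1 . . . . . .
  . . . . . . . . . . .

Result: -1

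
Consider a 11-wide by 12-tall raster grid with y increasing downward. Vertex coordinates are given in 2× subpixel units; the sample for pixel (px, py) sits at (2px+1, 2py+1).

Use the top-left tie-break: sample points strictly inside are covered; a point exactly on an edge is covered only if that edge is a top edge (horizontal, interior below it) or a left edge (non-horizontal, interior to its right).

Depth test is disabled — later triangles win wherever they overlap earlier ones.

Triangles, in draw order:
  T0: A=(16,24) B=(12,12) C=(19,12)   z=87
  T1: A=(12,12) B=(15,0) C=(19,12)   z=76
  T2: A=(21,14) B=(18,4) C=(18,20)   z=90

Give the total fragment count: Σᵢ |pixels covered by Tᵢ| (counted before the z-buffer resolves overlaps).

T0:
  2·area = 84
  edge (16, 24)→(12, 12): d=(-4,-12) top-left  bias=+0
  edge (12, 12)→(19, 12): d=(7,0) top-left  bias=+0
  edge (19, 12)→(16, 24): d=(-3,12) right/bottom  bias=-1
    (4,1)@(9, 3): e=[0,-63,147] → ·  [on edge]
    (5,4)@(11, 9): e=[0,-21,105] → ·  [on edge]
    (6,6)@(13, 13): e=[8,7,69] → #
    (7,6)@(15, 13): e=[32,7,45] → #
    (8,6)@(17, 13): e=[56,7,21] → #
    (9,6)@(19, 13): e=[80,7,-3] → ·
    (6,7)@(13, 15): e=[0,21,63] → #  [on edge]
    (9,7)@(19, 15): e=[72,21,-9] → ·
    (6,8)@(13, 17): e=[-8,35,57] → ·
    (7,8)@(15, 17): e=[16,35,33] → #
    (9,8)@(19, 17): e=[64,35,-15] → ·
    (7,9)@(15, 19): e=[8,49,27] → #
    (7,10)@(15, 21): e=[0,63,21] → #  [on edge]
  covered (11 px):
    · · · · · · · · · · ·
    · · · · · · · · · · ·
    · · · · · · · · · · ·
    · · · · · · · · · · ·
    · · · · · · · · · · ·
    · · · · · · · · · · ·
    · · · · · · # # # · ·
    · · · · · · # # # · ·
    · · · · · · · # # · ·
    · · · · · · · # # · ·
    · · · · · · · # · · ·
    · · · · · · · · · · ·
T1:
  2·area = 84
  edge (12, 12)→(15, 0): d=(3,-12) top-left  bias=+0
  edge (15, 0)→(19, 12): d=(4,12) right/bottom  bias=-1
  edge (19, 12)→(12, 12): d=(-7,0) right/bottom  bias=-1
    (7,0)@(15, 1): e=[3,4,77] → #
    (8,0)@(17, 1): e=[27,-20,77] → ·
    (7,1)@(15, 3): e=[9,12,63] → #
    (8,1)@(17, 3): e=[33,-12,63] → ·
    (7,2)@(15, 5): e=[15,20,49] → #
    (8,2)@(17, 5): e=[39,-4,49] → ·
    (7,3)@(15, 7): e=[21,28,35] → #
    (8,3)@(17, 7): e=[45,4,35] → #
    (9,3)@(19, 7): e=[69,-20,35] → ·
    (6,4)@(13, 9): e=[3,60,21] → #
    (9,4)@(19, 9): e=[75,-12,21] → ·
    (6,5)@(13, 11): e=[9,68,7] → #
  covered (11 px):
    · · · · · · · # · · ·
    · · · · · · · # · · ·
    · · · · · · · # · · ·
    · · · · · · · # # · ·
    · · · · · · # # # · ·
    · · · · · · # # # · ·
    · · · · · · · · · · ·
    · · · · · · · · · · ·
    · · · · · · · · · · ·
    · · · · · · · · · · ·
    · · · · · · · · · · ·
    · · · · · · · · · · ·
T2:
  2·area = 48  (B↔C swapped to make it positive)
  edge (21, 14)→(18, 20): d=(-3,6) right/bottom  bias=-1
  edge (18, 20)→(18, 4): d=(0,-16) top-left  bias=+0
  edge (18, 4)→(21, 14): d=(3,10) right/bottom  bias=-1
    (9,4)@(19, 9): e=[27,16,5] → #
    (10,4)@(21, 9): e=[15,48,-15] → ·
    (9,5)@(19, 11): e=[21,16,11] → #
    (10,5)@(21, 11): e=[9,48,-9] → ·
    (9,6)@(19, 13): e=[15,16,17] → #
    (10,6)@(21, 13): e=[3,48,-3] → ·
    (9,7)@(19, 15): e=[9,16,23] → #
    (10,7)@(21, 15): e=[-3,48,3] → ·
    (9,8)@(19, 17): e=[3,16,29] → #
    (10,8)@(21, 17): e=[-9,48,9] → ·
    (9,9)@(19, 19): e=[-3,16,35] → ·
  covered (5 px):
    · · · · · · · · · · ·
    · · · · · · · · · · ·
    · · · · · · · · · · ·
    · · · · · · · · · · ·
    · · · · · · · · · # ·
    · · · · · · · · · # ·
    · · · · · · · · · # ·
    · · · · · · · · · # ·
    · · · · · · · · · # ·
    · · · · · · · · · · ·
    · · · · · · · · · · ·
    · · · · · · · · · · ·

Answer: 27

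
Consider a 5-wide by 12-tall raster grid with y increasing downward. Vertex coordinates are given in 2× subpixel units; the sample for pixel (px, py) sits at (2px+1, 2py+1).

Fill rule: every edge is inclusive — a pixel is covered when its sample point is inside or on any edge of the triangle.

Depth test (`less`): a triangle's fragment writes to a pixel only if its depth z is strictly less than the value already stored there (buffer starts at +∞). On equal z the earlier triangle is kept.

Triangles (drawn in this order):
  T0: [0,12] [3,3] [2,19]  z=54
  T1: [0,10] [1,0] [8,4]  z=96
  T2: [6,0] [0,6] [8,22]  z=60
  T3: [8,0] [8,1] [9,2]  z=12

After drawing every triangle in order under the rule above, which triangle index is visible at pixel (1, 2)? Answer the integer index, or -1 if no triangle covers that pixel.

T0:
  2·area = 39
  edge (0, 12)→(3, 3): d=(3,-9) inclusive
  edge (3, 3)→(2, 19): d=(-1,16) inclusive
  edge (2, 19)→(0, 12): d=(-2,-7) inclusive
    (1,1)@(3, 3): e=[0,0,39] → #  [on edge]
    (2,1)@(5, 3): e=[18,-32,53] → ·
    (1,2)@(3, 5): e=[6,-2,35] → ·
    (0,4)@(1, 9): e=[0,26,13] → #  [on edge]
    (1,4)@(3, 9): e=[18,-6,27] → ·
    (0,5)@(1, 11): e=[6,24,9] → #
    (1,5)@(3, 11): e=[24,-8,23] → ·
    (0,6)@(1, 13): e=[12,22,5] → #
    (1,6)@(3, 13): e=[30,-10,19] → ·
    (0,7)@(1, 15): e=[18,20,1] → #
    (1,7)@(3, 15): e=[36,-12,15] → ·
    (0,8)@(1, 17): e=[24,18,-3] → ·
  covered (5 px):
    · · · · ·
    · # · · ·
    · · · · ·
    · · · · ·
    # · · · ·
    # · · · ·
    # · · · ·
    # · · · ·
    · · · · ·
    · · · · ·
    · · · · ·
    · · · · ·
T1:
  2·area = 74
  edge (0, 10)→(1, 0): d=(1,-10) inclusive
  edge (1, 0)→(8, 4): d=(7,4) inclusive
  edge (8, 4)→(0, 10): d=(-8,6) inclusive
    (0,0)@(1, 1): e=[1,7,66] → #
    (1,0)@(3, 1): e=[21,-1,54] → ·
    (0,1)@(1, 3): e=[3,21,50] → #
    (1,1)@(3, 3): e=[23,13,38] → #
    (2,1)@(5, 3): e=[43,5,26] → #
    (3,1)@(7, 3): e=[63,-3,14] → ·
    (0,2)@(1, 5): e=[5,35,34] → #
    (3,2)@(7, 5): e=[65,11,-2] → ·
    (0,3)@(1, 7): e=[7,49,18] → #
    (2,3)@(5, 7): e=[47,33,-6] → ·
    (0,4)@(1, 9): e=[9,63,2] → #
    (1,4)@(3, 9): e=[29,55,-10] → ·
  covered (10 px):
    # · · · ·
    # # # · ·
    # # # · ·
    # # · · ·
    # · · · ·
    · · · · ·
    · · · · ·
    · · · · ·
    · · · · ·
    · · · · ·
    · · · · ·
    · · · · ·
T2:
  2·area = 144  (B↔C swapped to make it positive)
  edge (6, 0)→(8, 22): d=(2,22) inclusive
  edge (8, 22)→(0, 6): d=(-8,-16) inclusive
  edge (0, 6)→(6, 0): d=(6,-6) inclusive
    (2,0)@(5, 1): e=[24,120,0] → #  [on edge]
    (3,0)@(7, 1): e=[-20,152,12] → ·
    (1,1)@(3, 3): e=[72,72,0] → #  [on edge]
    (3,1)@(7, 3): e=[-16,136,24] → ·
    (0,2)@(1, 5): e=[120,24,0] → #  [on edge]
    (3,2)@(7, 5): e=[-12,120,36] → ·
    (0,3)@(1, 7): e=[124,8,12] → #
    (3,3)@(7, 7): e=[-8,104,48] → ·
    (0,4)@(1, 9): e=[128,-8,24] → ·
    (1,4)@(3, 9): e=[84,24,36] → #
    (3,4)@(7, 9): e=[-4,88,60] → ·
    (1,5)@(3, 11): e=[88,8,48] → #
    (3,5)@(7, 11): e=[0,72,72] → #  [on edge]
  covered (20 px):
    · · # · ·
    · # # · ·
    # # # · ·
    # # # · ·
    · # # · ·
    · # # # ·
    · · # # ·
    · · # # ·
    · · · # ·
    · · · # ·
    · · · · ·
    · · · · ·
T3:
  2·area = 1  (B↔C swapped to make it positive)
  edge (8, 0)→(9, 2): d=(1,2) inclusive
  edge (9, 2)→(8, 1): d=(-1,-1) inclusive
  edge (8, 1)→(8, 0): d=(0,-1) inclusive
  covered (0 px):
    · · · · ·
    · · · · ·
    · · · · ·
    · · · · ·
    · · · · ·
    · · · · ·
    · · · · ·
    · · · · ·
    · · · · ·
    · · · · ·
    · · · · ·
    · · · · ·

Z-buffer (winner per pixel, '.' = empty):
  1 . 2 . .
  1 0 2 . .
  2 2 2 . .
  2 2 2 . .
  0 2 2 . .
  0 2 2 2 .
  0 . 2 2 .
  0 . 2 2 .
  . . . 2 .
  . . . 2 .
  . . . . .
  . . . . .

Final: 2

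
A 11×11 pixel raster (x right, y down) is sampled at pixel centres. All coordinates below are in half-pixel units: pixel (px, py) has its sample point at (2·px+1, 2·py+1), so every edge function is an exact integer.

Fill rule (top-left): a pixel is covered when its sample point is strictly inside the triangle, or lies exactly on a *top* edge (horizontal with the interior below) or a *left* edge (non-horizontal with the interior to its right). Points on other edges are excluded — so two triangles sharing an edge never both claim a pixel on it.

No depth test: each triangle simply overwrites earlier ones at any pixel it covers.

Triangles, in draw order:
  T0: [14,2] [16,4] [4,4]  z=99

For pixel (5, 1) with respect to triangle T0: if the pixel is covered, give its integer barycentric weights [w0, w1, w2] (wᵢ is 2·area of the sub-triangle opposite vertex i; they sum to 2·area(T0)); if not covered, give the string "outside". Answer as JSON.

T0:
  2·area = 24
  edge (14, 2)→(16, 4): d=(2,2) right/bottom  bias=-1
  edge (16, 4)→(4, 4): d=(-12,0) right/bottom  bias=-1
  edge (4, 4)→(14, 2): d=(10,-2) top-left  bias=+0
    (6,0)@(13, 1): e=[0,36,-12] → ·  [on edge]
    (9,0)@(19, 1): e=[-12,36,0] → ·  [on edge]
    (4,1)@(9, 3): e=[12,12,0] → #  [on edge]
    (5,1)@(11, 3): e=[8,12,4] → #
    (6,1)@(13, 3): e=[4,12,8] → #
    (7,1)@(15, 3): e=[0,12,12] → ·  [on edge]
    (4,2)@(9, 5): e=[16,-12,20] → ·
    (5,2)@(11, 5): e=[12,-12,24] → ·
    (6,2)@(13, 5): e=[8,-12,28] → ·
    (8,2)@(17, 5): e=[0,-12,36] → ·  [on edge]
    (9,3)@(19, 7): e=[0,-36,60] → ·  [on edge]
    (10,4)@(21, 9): e=[0,-60,84] → ·  [on edge]
  covered (3 px):
    · · · · · · · · · · ·
    · · · · # # # · · · ·
    · · · · · · · · · · ·
    · · · · · · · · · · ·
    · · · · · · · · · · ·
    · · · · · · · · · · ·
    · · · · · · · · · · ·
    · · · · · · · · · · ·
    · · · · · · · · · · ·
    · · · · · · · · · · ·
    · · · · · · · · · · ·

Result: [12,4,8]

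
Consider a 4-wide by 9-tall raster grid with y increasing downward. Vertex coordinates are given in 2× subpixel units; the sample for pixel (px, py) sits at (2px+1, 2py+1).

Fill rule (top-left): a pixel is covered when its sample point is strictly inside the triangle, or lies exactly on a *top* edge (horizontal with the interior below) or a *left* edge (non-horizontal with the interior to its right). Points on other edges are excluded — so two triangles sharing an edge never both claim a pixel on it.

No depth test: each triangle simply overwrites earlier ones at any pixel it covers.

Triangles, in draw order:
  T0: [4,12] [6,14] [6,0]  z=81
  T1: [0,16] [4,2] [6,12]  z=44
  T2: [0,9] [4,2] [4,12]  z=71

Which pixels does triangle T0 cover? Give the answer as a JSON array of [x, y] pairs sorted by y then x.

T0:
  2·area = 28  (B↔C swapped to make it positive)
  edge (4, 12)→(6, 0): d=(2,-12) top-left  bias=+0
  edge (6, 0)→(6, 14): d=(0,14) right/bottom  bias=-1
  edge (6, 14)→(4, 12): d=(-2,-2) top-left  bias=+0
    (2,3)@(5, 7): e=[2,14,12] → #
    (3,3)@(7, 7): e=[26,-14,16] → ·
    (0,4)@(1, 9): e=[-42,70,0] → ·  [on edge]
    (2,4)@(5, 9): e=[6,14,8] → #
    (3,4)@(7, 9): e=[30,-14,12] → ·
    (1,5)@(3, 11): e=[-14,42,0] → ·  [on edge]
    (2,5)@(5, 11): e=[10,14,4] → #
    (3,5)@(7, 11): e=[34,-14,8] → ·
    (2,6)@(5, 13): e=[14,14,0] → #  [on edge]
    (3,6)@(7, 13): e=[38,-14,4] → ·
    (2,7)@(5, 15): e=[18,14,-4] → ·
    (3,7)@(7, 15): e=[42,-14,0] → ·  [on edge]
  covered (4 px):
    · · · ·
    · · · ·
    · · · ·
    · · # ·
    · · # ·
    · · # ·
    · · # ·
    · · · ·
    · · · ·
T1:
  2·area = 68
  edge (0, 16)→(4, 2): d=(4,-14) top-left  bias=+0
  edge (4, 2)→(6, 12): d=(2,10) right/bottom  bias=-1
  edge (6, 12)→(0, 16): d=(-6,4) right/bottom  bias=-1
    (1,3)@(3, 7): e=[6,20,42] → #
    (2,3)@(5, 7): e=[34,0,34] → ·  [on edge]
    (1,4)@(3, 9): e=[14,24,30] → #
    (2,4)@(5, 9): e=[42,4,22] → #
    (3,4)@(7, 9): e=[70,-16,14] → ·
    (1,5)@(3, 11): e=[22,28,18] → #
    (3,5)@(7, 11): e=[78,-12,2] → ·
    (0,6)@(1, 13): e=[2,52,14] → #
    (2,6)@(5, 13): e=[58,12,-2] → ·
    (0,7)@(1, 15): e=[10,56,2] → #
    (1,7)@(3, 15): e=[38,36,-6] → ·
    (0,8)@(1, 17): e=[18,60,-10] → ·
    (3,8)@(7, 17): e=[102,0,-34] → ·  [on edge]
  covered (8 px):
    · · · ·
    · · · ·
    · · · ·
    · # · ·
    · # # ·
    · # # ·
    # # · ·
    # · · ·
    · · · ·
T2:
  2·area = 40
  edge (0, 9)→(4, 2): d=(4,-7) top-left  bias=+0
  edge (4, 2)→(4, 12): d=(0,10) right/bottom  bias=-1
  edge (4, 12)→(0, 9): d=(-4,-3) top-left  bias=+0
    (1,2)@(3, 5): e=[5,10,25] → #
    (2,2)@(5, 5): e=[19,-10,31] → ·
    (1,3)@(3, 7): e=[13,10,17] → #
    (2,3)@(5, 7): e=[27,-10,23] → ·
    (0,4)@(1, 9): e=[7,30,3] → #
    (2,4)@(5, 9): e=[35,-10,15] → ·
    (0,5)@(1, 11): e=[15,30,-5] → ·
    (1,5)@(3, 11): e=[29,10,1] → #
    (2,5)@(5, 11): e=[43,-10,7] → ·
    (1,6)@(3, 13): e=[37,10,-7] → ·
  covered (5 px):
    · · · ·
    · · · ·
    · # · ·
    · # · ·
    # # · ·
    · # · ·
    · · · ·
    · · · ·
    · · · ·

Final: [[2,3],[2,4],[2,5],[2,6]]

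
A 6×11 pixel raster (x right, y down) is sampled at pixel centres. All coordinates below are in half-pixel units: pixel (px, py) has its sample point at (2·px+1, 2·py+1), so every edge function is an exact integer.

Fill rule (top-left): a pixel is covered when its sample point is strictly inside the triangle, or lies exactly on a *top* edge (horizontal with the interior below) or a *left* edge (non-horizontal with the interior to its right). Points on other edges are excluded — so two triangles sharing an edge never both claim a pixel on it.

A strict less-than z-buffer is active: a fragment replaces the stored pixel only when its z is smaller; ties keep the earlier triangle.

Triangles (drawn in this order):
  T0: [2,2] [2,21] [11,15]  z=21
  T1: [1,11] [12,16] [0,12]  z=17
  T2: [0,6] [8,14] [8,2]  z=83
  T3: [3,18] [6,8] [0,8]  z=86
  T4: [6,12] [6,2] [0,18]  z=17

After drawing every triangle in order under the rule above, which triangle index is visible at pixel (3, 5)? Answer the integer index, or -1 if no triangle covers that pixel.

T0:
  2·area = 171  (B↔C swapped to make it positive)
  edge (2, 2)→(11, 15): d=(9,13) right/bottom  bias=-1
  edge (11, 15)→(2, 21): d=(-9,6) right/bottom  bias=-1
  edge (2, 21)→(2, 2): d=(0,-19) top-left  bias=+0
    (1,2)@(3, 5): e=[14,138,19] → X
    (2,2)@(5, 5): e=[-12,126,57] → .
    (1,3)@(3, 7): e=[32,120,19] → X
    (2,3)@(5, 7): e=[6,108,57] → X
    (3,3)@(7, 7): e=[-20,96,95] → .
    (1,4)@(3, 9): e=[50,102,19] → X
    (3,4)@(7, 9): e=[-2,78,95] → .
    (1,5)@(3, 11): e=[68,84,19] → X
    (3,5)@(7, 11): e=[16,60,95] → X
    (4,5)@(9, 11): e=[-10,48,133] → .
    (1,6)@(3, 13): e=[86,66,19] → X
    (4,6)@(9, 13): e=[8,30,133] → X
    (5,7)@(11, 15): e=[0,0,171] → .  [on edge]
    (2,9)@(5, 19): e=[114,0,57] → .  [on edge]
  covered (20 px):
    . . . . . .
    . . . . . .
    . X . . . .
    . X X . . .
    . X X . . .
    . X X X . .
    . X X X X .
    . X X X X .
    . X X X . .
    . X . . . .
    . . . . . .
T1:
  2·area = 16
  edge (1, 11)→(12, 16): d=(11,5) right/bottom  bias=-1
  edge (12, 16)→(0, 12): d=(-12,-4) top-left  bias=+0
  edge (0, 12)→(1, 11): d=(1,-1) top-left  bias=+0
    (5,0)@(11, 1): e=[-160,176,0] → .  [on edge]
    (4,1)@(9, 3): e=[-128,144,0] → .  [on edge]
    (3,2)@(7, 5): e=[-96,112,0] → .  [on edge]
    (2,3)@(5, 7): e=[-64,80,0] → .  [on edge]
    (1,4)@(3, 9): e=[-32,48,0] → .  [on edge]
    (0,5)@(1, 11): e=[0,16,0] → .  [on edge]
    (1,6)@(3, 13): e=[12,0,4] → X  [on edge]
    (2,6)@(5, 13): e=[2,8,6] → X
    (3,6)@(7, 13): e=[-8,16,8] → .
    (1,7)@(3, 15): e=[34,-24,6] → .
    (2,7)@(5, 15): e=[24,-16,8] → .
    (4,7)@(9, 15): e=[4,0,12] → X  [on edge]
  covered (3 px):
    . . . . . .
    . . . . . .
    . . . . . .
    . . . . . .
    . . . . . .
    . . . . . .
    . X X . . .
    . . . . X .
    . . . . . .
    . . . . . .
    . . . . . .
T2:
  2·area = 96  (B↔C swapped to make it positive)
  edge (0, 6)→(8, 2): d=(8,-4) top-left  bias=+0
  edge (8, 2)→(8, 14): d=(0,12) right/bottom  bias=-1
  edge (8, 14)→(0, 6): d=(-8,-8) top-left  bias=+0
    (3,1)@(7, 3): e=[4,12,80] → X
    (4,1)@(9, 3): e=[12,-12,96] → .
    (1,2)@(3, 5): e=[4,60,32] → X
    (2,2)@(5, 5): e=[12,36,48] → X
    (4,2)@(9, 5): e=[28,-12,80] → .
    (0,3)@(1, 7): e=[12,84,0] → X  [on edge]
    (4,3)@(9, 7): e=[44,-12,64] → .
    (0,4)@(1, 9): e=[28,84,-16] → .
    (1,4)@(3, 9): e=[36,60,0] → X  [on edge]
    (4,4)@(9, 9): e=[60,-12,48] → .
    (1,5)@(3, 11): e=[52,60,-16] → .
    (2,5)@(5, 11): e=[60,36,0] → X  [on edge]
    (3,6)@(7, 13): e=[84,12,0] → X  [on edge]
    (4,7)@(9, 15): e=[108,-12,0] → .  [on edge]
    (5,8)@(11, 17): e=[132,-36,0] → .  [on edge]
  covered (14 px):
    . . . . . .
    . . . X . .
    . X X X . .
    X X X X . .
    . X X X . .
    . . X X . .
    . . . X . .
    . . . . . .
    . . . . . .
    . . . . . .
    . . . . . .
T3:
  2·area = 60  (B↔C swapped to make it positive)
  edge (3, 18)→(0, 8): d=(-3,-10) top-left  bias=+0
  edge (0, 8)→(6, 8): d=(6,0) top-left  bias=+0
  edge (6, 8)→(3, 18): d=(-3,10) right/bottom  bias=-1
    (0,4)@(1, 9): e=[7,6,47] → X
    (1,4)@(3, 9): e=[27,6,27] → X
    (2,4)@(5, 9): e=[47,6,7] → X
    (3,4)@(7, 9): e=[67,6,-13] → .
    (0,5)@(1, 11): e=[1,18,41] → X
    (3,5)@(7, 11): e=[61,18,-19] → .
    (0,6)@(1, 13): e=[-5,30,35] → .
    (1,6)@(3, 13): e=[15,30,15] → X
    (2,6)@(5, 13): e=[35,30,-5] → .
    (1,7)@(3, 15): e=[9,42,9] → X
    (2,7)@(5, 15): e=[29,42,-11] → .
    (1,8)@(3, 17): e=[3,54,3] → X
  covered (9 px):
    . . . . . .
    . . . . . .
    . . . . . .
    . . . . . .
    X X X . . .
    X X X . . .
    . X . . . .
    . X . . . .
    . X . . . .
    . . . . . .
    . . . . . .
T4:
  2·area = 60  (B↔C swapped to make it positive)
  edge (6, 12)→(0, 18): d=(-6,6) right/bottom  bias=-1
  edge (0, 18)→(6, 2): d=(6,-16) top-left  bias=+0
  edge (6, 2)→(6, 12): d=(0,10) right/bottom  bias=-1
    (2,2)@(5, 5): e=[48,2,10] → X
    (3,2)@(7, 5): e=[36,34,-10] → .
    (2,3)@(5, 7): e=[36,14,10] → X
    (3,3)@(7, 7): e=[24,46,-10] → .
    (5,3)@(11, 7): e=[0,110,-50] → .  [on edge]
    (2,4)@(5, 9): e=[24,26,10] → X
    (3,4)@(7, 9): e=[12,58,-10] → .
    (4,4)@(9, 9): e=[0,90,-30] → .  [on edge]
    (1,5)@(3, 11): e=[24,6,30] → X
    (3,5)@(7, 11): e=[0,70,-10] → .  [on edge]
    (1,6)@(3, 13): e=[12,18,30] → X
    (2,6)@(5, 13): e=[0,50,10] → .  [on edge]
    (1,7)@(3, 15): e=[0,30,30] → .  [on edge]
    (0,8)@(1, 17): e=[0,10,50] → .  [on edge]
  covered (6 px):
    . . . . . .
    . . . . . .
    . . X . . .
    . . X . . .
    . . X . . .
    . X X . . .
    . X . . . .
    . . . . . .
    . . . . . .
    . . . . . .
    . . . . . .

Z-buffer (winner per pixel, '.' = empty):
  . . . . . .
  . . . 2 . .
  . 0 4 2 . .
  2 0 4 2 . .
  3 0 4 2 . .
  3 4 4 0 . .
  . 1 1 0 0 .
  . 0 0 0 1 .
  . 0 0 0 . .
  . 0 . . . .
  . . . . . .

Answer: 0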